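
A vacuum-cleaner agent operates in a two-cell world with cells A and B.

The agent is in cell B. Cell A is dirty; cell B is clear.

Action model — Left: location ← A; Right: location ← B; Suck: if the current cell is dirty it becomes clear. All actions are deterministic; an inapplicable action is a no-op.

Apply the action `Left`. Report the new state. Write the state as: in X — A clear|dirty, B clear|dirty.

in A — A dirty, B clear

start: in B — A dirty, B clear
Left (#1): in A — A dirty, B clear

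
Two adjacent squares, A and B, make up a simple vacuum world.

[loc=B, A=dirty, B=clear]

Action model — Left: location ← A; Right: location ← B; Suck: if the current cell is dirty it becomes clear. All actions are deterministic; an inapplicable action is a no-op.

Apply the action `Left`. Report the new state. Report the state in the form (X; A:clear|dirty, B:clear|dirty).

(A; A:dirty, B:clear)

start: (B; A:dirty, B:clear)
[1] after Left: (A; A:dirty, B:clear)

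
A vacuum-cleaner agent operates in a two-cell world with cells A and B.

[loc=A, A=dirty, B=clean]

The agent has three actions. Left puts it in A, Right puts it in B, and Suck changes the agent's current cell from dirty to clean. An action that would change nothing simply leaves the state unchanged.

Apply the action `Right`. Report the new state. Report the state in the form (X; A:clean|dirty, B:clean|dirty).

start: (A; A:dirty, B:clean)
1. Right → (B; A:dirty, B:clean)

(B; A:dirty, B:clean)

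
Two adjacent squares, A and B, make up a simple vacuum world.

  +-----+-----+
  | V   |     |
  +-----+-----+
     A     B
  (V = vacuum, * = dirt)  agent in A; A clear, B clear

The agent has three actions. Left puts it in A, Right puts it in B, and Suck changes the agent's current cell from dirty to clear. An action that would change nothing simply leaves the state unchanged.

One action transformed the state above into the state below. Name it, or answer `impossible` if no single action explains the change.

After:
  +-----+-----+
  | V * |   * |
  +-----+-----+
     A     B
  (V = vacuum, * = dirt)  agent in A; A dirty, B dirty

impossible

try  Left: (A; A:clear, B:clear)
try Right: (B; A:clear, B:clear)
try  Suck: (A; A:clear, B:clear)
no single action produces the after-state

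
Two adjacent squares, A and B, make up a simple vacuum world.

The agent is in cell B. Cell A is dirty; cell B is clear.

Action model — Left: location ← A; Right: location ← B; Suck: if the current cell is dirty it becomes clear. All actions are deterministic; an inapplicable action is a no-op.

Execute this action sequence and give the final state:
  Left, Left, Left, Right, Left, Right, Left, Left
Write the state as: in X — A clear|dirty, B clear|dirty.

step 1/8 (Left): in A — A dirty, B clear
step 2/8 (Left): in A — A dirty, B clear
step 3/8 (Left): in A — A dirty, B clear
step 4/8 (Right): in B — A dirty, B clear
step 5/8 (Left): in A — A dirty, B clear
step 6/8 (Right): in B — A dirty, B clear
step 7/8 (Left): in A — A dirty, B clear
step 8/8 (Left): in A — A dirty, B clear

in A — A dirty, B clear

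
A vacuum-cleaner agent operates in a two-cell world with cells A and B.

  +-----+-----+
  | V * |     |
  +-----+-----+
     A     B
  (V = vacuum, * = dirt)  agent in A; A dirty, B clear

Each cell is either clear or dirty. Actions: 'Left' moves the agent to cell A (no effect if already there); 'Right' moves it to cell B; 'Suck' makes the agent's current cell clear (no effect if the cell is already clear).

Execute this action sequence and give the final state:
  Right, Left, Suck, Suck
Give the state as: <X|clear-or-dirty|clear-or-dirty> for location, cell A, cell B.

<A|clear|clear>

1. Right → <B|dirty|clear>
2. Left → <A|dirty|clear>
3. Suck → <A|clear|clear>
4. Suck → <A|clear|clear>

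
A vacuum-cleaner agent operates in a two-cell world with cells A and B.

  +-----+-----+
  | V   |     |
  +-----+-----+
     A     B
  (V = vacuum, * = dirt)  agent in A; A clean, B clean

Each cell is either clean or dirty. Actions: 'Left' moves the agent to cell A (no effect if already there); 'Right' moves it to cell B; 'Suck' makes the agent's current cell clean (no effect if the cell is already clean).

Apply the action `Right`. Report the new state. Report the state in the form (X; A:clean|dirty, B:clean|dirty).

(B; A:clean, B:clean)

start: (A; A:clean, B:clean)
[1] after Right: (B; A:clean, B:clean)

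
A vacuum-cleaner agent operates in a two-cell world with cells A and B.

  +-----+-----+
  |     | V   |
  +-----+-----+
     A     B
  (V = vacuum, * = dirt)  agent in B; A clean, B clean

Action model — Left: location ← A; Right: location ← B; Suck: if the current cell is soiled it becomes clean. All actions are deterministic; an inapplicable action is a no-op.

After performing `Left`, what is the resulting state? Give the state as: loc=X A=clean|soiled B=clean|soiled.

start: loc=B A=clean B=clean
t=1 Left ⇒ loc=A A=clean B=clean

loc=A A=clean B=clean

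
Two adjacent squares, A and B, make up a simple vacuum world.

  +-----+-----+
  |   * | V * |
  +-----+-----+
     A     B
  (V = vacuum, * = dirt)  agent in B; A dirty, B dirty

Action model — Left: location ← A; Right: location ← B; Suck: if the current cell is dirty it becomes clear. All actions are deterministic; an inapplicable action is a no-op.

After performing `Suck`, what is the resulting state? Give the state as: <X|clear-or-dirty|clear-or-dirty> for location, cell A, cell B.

<B|dirty|clear>

start: <B|dirty|dirty>
Suck (#1): <B|dirty|clear>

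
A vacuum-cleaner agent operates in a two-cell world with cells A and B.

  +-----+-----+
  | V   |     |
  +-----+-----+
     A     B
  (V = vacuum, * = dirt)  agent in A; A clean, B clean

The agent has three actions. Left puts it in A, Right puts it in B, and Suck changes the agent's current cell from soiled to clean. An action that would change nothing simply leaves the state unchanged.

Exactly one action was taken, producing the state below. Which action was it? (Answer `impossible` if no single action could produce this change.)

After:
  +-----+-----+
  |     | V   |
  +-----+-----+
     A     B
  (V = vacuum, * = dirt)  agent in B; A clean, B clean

try  Left: in A — A clean, B clean
try Right: in B — A clean, B clean  ← match
try  Suck: in A — A clean, B clean

Right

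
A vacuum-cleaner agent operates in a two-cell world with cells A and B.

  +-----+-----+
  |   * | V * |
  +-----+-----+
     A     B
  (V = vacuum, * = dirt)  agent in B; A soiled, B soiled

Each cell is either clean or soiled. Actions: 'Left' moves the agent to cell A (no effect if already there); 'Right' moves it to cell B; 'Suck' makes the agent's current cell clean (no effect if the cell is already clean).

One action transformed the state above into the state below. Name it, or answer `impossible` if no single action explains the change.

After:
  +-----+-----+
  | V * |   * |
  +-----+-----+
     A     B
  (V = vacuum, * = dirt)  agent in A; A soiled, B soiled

Left

try  Left: <A|soiled|soiled>  ← match
try Right: <B|soiled|soiled>
try  Suck: <B|soiled|clean>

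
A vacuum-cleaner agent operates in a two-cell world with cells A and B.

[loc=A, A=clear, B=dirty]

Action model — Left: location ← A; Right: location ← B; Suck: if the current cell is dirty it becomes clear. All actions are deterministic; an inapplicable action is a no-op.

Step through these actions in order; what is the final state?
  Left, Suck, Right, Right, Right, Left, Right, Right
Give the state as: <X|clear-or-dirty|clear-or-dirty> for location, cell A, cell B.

1. Left → <A|clear|dirty>
2. Suck → <A|clear|dirty>
3. Right → <B|clear|dirty>
4. Right → <B|clear|dirty>
5. Right → <B|clear|dirty>
6. Left → <A|clear|dirty>
7. Right → <B|clear|dirty>
8. Right → <B|clear|dirty>

<B|clear|dirty>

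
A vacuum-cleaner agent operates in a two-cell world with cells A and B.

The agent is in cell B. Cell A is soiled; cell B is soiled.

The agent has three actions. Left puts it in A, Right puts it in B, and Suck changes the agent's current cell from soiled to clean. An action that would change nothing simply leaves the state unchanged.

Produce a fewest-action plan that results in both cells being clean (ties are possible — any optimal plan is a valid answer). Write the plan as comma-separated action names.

Suck, Left, Suck

[1] after Suck: loc=B A=soiled B=clean
[2] after Left: loc=A A=soiled B=clean
[3] after Suck: loc=A A=clean B=clean
min 3: Suck B + move + Suck A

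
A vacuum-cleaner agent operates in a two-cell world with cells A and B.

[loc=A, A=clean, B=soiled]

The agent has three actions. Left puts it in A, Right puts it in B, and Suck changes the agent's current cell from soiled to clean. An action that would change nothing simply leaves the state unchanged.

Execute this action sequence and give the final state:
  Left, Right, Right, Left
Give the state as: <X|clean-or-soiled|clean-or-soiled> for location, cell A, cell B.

<A|clean|soiled>

1. Left → <A|clean|soiled>
2. Right → <B|clean|soiled>
3. Right → <B|clean|soiled>
4. Left → <A|clean|soiled>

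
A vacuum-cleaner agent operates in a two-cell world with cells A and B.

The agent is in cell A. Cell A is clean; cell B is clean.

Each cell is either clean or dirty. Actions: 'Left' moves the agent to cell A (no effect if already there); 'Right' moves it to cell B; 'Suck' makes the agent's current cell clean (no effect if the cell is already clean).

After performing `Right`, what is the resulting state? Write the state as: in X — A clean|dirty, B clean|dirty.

start: in A — A clean, B clean
1) do Right; now in B — A clean, B clean

in B — A clean, B clean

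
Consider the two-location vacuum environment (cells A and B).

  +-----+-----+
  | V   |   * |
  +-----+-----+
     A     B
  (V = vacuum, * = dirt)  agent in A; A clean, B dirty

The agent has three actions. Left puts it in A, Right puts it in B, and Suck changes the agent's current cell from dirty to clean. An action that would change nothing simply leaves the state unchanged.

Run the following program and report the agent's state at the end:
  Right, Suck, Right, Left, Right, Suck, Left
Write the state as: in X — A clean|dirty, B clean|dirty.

in A — A clean, B clean

1) do Right; now in B — A clean, B dirty
2) do Suck; now in B — A clean, B clean
3) do Right; now in B — A clean, B clean
4) do Left; now in A — A clean, B clean
5) do Right; now in B — A clean, B clean
6) do Suck; now in B — A clean, B clean
7) do Left; now in A — A clean, B clean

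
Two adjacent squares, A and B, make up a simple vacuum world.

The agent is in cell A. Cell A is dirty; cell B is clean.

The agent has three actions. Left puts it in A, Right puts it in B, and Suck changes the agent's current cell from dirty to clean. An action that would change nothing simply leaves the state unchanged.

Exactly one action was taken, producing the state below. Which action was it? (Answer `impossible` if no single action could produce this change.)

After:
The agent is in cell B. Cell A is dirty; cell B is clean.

Right

try  Left: in A — A dirty, B clean
try Right: in B — A dirty, B clean  ← match
try  Suck: in A — A clean, B clean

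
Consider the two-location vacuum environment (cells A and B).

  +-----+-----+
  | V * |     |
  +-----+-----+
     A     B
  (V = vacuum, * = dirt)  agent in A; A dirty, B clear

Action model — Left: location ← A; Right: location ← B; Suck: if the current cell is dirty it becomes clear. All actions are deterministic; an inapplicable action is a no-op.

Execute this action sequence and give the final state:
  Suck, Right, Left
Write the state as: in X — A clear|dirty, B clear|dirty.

in A — A clear, B clear

1) do Suck; now in A — A clear, B clear
2) do Right; now in B — A clear, B clear
3) do Left; now in A — A clear, B clear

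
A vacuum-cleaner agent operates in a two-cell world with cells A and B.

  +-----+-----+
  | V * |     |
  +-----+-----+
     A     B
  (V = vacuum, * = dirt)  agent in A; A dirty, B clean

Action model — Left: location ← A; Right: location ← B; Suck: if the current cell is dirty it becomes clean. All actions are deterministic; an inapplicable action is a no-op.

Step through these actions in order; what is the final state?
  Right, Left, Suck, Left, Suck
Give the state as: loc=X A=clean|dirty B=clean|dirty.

[1] after Right: loc=B A=dirty B=clean
[2] after Left: loc=A A=dirty B=clean
[3] after Suck: loc=A A=clean B=clean
[4] after Left: loc=A A=clean B=clean
[5] after Suck: loc=A A=clean B=clean

loc=A A=clean B=clean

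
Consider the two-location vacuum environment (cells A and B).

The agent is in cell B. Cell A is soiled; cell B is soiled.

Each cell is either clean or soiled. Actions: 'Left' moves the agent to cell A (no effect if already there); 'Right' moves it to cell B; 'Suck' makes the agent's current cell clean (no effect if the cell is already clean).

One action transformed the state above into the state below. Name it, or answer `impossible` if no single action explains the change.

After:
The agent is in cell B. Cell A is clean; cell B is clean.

try  Left: loc=A A=soiled B=soiled
try Right: loc=B A=soiled B=soiled
try  Suck: loc=B A=soiled B=clean
no single action produces the after-state

impossible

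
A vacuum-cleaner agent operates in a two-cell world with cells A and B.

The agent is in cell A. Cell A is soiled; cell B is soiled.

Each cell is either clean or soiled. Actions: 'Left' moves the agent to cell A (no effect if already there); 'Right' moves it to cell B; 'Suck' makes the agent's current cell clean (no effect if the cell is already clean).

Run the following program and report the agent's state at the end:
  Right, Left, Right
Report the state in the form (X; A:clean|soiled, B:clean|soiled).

(B; A:soiled, B:soiled)

1. Right → (B; A:soiled, B:soiled)
2. Left → (A; A:soiled, B:soiled)
3. Right → (B; A:soiled, B:soiled)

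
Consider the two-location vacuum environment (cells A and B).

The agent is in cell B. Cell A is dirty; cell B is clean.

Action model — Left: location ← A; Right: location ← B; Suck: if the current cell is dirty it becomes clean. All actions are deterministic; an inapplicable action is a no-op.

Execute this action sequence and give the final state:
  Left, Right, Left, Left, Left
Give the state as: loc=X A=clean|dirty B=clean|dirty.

t=1 Left ⇒ loc=A A=dirty B=clean
t=2 Right ⇒ loc=B A=dirty B=clean
t=3 Left ⇒ loc=A A=dirty B=clean
t=4 Left ⇒ loc=A A=dirty B=clean
t=5 Left ⇒ loc=A A=dirty B=clean

loc=A A=dirty B=clean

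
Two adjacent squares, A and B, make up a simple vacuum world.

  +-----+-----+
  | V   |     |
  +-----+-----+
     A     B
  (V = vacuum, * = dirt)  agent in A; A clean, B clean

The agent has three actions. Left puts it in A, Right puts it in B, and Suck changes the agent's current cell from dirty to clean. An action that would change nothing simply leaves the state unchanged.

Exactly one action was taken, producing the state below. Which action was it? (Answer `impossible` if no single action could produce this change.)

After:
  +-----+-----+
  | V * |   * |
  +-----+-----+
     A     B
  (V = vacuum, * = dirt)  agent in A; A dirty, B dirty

try  Left: loc=A A=clean B=clean
try Right: loc=B A=clean B=clean
try  Suck: loc=A A=clean B=clean
no single action produces the after-state

impossible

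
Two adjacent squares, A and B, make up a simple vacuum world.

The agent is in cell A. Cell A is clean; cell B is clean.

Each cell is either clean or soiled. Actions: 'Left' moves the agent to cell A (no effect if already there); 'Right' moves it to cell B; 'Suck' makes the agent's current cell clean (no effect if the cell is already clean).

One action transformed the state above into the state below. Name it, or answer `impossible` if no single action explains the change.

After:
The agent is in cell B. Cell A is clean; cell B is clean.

try  Left: in A — A clean, B clean
try Right: in B — A clean, B clean  ← match
try  Suck: in A — A clean, B clean

Right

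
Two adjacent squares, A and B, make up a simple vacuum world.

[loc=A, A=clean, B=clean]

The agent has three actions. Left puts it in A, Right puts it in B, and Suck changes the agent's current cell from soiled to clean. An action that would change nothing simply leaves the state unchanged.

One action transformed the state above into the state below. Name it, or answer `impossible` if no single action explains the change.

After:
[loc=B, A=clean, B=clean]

try  Left: (A; A:clean, B:clean)
try Right: (B; A:clean, B:clean)  ← match
try  Suck: (A; A:clean, B:clean)

Right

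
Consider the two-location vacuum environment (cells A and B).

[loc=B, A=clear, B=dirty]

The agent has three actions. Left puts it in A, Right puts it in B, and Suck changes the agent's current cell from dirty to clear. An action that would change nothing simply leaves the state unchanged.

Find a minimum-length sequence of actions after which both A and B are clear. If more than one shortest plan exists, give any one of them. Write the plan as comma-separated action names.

Suck (#1): <B|clear|clear>
min 1: B is dirty, one Suck

Suck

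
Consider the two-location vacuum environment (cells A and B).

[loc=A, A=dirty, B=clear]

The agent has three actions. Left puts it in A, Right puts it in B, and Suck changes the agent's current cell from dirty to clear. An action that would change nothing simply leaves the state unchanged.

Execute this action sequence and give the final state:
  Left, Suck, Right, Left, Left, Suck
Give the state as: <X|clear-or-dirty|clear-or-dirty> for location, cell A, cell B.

<A|clear|clear>

Left (#1): <A|dirty|clear>
Suck (#2): <A|clear|clear>
Right (#3): <B|clear|clear>
Left (#4): <A|clear|clear>
Left (#5): <A|clear|clear>
Suck (#6): <A|clear|clear>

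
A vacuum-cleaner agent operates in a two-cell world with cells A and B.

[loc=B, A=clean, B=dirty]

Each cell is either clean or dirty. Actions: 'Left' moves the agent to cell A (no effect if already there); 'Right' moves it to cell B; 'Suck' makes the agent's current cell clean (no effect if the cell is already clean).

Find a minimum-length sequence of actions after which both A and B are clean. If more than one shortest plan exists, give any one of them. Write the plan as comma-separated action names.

Suck

[1] after Suck: <B|clean|clean>
min 1: B is dirty, one Suck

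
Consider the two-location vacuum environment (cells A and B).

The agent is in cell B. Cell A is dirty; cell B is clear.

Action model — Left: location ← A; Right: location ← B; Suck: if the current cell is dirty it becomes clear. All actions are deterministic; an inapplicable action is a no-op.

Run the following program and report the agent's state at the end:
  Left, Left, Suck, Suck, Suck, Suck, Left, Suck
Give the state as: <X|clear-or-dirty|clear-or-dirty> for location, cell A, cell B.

Left (#1): <A|dirty|clear>
Left (#2): <A|dirty|clear>
Suck (#3): <A|clear|clear>
Suck (#4): <A|clear|clear>
Suck (#5): <A|clear|clear>
Suck (#6): <A|clear|clear>
Left (#7): <A|clear|clear>
Suck (#8): <A|clear|clear>

<A|clear|clear>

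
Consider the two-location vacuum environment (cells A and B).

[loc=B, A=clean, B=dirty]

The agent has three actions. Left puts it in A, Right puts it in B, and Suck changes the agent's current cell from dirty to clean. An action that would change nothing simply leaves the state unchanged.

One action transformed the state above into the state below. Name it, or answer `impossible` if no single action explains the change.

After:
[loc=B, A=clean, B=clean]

try  Left: <A|clean|dirty>
try Right: <B|clean|dirty>
try  Suck: <B|clean|clean>  ← match

Suck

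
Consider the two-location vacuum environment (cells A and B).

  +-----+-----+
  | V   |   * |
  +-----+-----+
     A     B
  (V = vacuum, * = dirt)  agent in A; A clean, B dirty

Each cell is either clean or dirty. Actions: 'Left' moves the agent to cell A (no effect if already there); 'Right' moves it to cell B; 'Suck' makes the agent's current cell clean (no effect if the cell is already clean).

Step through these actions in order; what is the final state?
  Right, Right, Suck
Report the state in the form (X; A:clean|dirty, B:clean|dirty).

(B; A:clean, B:clean)

1. Right → (B; A:clean, B:dirty)
2. Right → (B; A:clean, B:dirty)
3. Suck → (B; A:clean, B:clean)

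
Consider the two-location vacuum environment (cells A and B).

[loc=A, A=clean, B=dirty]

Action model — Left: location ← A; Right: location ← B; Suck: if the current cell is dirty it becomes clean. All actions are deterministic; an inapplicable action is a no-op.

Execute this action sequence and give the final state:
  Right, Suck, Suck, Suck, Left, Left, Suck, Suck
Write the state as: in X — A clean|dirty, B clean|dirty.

t=1 Right ⇒ in B — A clean, B dirty
t=2 Suck ⇒ in B — A clean, B clean
t=3 Suck ⇒ in B — A clean, B clean
t=4 Suck ⇒ in B — A clean, B clean
t=5 Left ⇒ in A — A clean, B clean
t=6 Left ⇒ in A — A clean, B clean
t=7 Suck ⇒ in A — A clean, B clean
t=8 Suck ⇒ in A — A clean, B clean

in A — A clean, B clean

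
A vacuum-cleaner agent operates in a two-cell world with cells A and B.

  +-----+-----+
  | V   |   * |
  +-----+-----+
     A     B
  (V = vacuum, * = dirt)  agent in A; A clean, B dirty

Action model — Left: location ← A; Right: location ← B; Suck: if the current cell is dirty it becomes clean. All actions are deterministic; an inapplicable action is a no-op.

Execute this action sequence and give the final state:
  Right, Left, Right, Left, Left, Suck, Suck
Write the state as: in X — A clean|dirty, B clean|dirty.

t=1 Right ⇒ in B — A clean, B dirty
t=2 Left ⇒ in A — A clean, B dirty
t=3 Right ⇒ in B — A clean, B dirty
t=4 Left ⇒ in A — A clean, B dirty
t=5 Left ⇒ in A — A clean, B dirty
t=6 Suck ⇒ in A — A clean, B dirty
t=7 Suck ⇒ in A — A clean, B dirty

in A — A clean, B dirty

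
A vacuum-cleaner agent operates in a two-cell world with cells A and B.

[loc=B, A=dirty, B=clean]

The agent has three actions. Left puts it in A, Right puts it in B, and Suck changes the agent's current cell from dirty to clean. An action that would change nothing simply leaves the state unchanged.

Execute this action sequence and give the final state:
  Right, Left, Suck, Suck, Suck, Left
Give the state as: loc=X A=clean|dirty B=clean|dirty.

Right (#1): loc=B A=dirty B=clean
Left (#2): loc=A A=dirty B=clean
Suck (#3): loc=A A=clean B=clean
Suck (#4): loc=A A=clean B=clean
Suck (#5): loc=A A=clean B=clean
Left (#6): loc=A A=clean B=clean

loc=A A=clean B=clean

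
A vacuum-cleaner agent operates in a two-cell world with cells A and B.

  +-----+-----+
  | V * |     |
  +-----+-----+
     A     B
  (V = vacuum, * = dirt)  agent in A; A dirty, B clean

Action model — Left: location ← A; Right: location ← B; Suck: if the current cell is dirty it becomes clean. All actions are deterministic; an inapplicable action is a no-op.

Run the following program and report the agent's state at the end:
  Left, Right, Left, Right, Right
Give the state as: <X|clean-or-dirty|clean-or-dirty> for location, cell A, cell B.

<B|dirty|clean>

[1] after Left: <A|dirty|clean>
[2] after Right: <B|dirty|clean>
[3] after Left: <A|dirty|clean>
[4] after Right: <B|dirty|clean>
[5] after Right: <B|dirty|clean>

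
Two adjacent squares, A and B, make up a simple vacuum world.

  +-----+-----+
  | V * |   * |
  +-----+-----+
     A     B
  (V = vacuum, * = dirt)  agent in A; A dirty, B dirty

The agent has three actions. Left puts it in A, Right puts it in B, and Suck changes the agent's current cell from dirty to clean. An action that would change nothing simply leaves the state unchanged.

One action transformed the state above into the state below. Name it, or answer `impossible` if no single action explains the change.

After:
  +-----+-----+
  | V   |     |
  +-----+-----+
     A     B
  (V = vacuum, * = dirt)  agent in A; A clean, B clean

impossible

try  Left: loc=A A=dirty B=dirty
try Right: loc=B A=dirty B=dirty
try  Suck: loc=A A=clean B=dirty
no single action produces the after-state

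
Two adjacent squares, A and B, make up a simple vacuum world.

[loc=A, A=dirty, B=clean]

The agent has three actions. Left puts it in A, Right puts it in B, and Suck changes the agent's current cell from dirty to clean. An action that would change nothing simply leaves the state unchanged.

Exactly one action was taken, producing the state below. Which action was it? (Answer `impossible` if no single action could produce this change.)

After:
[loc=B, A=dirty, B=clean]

Right

try  Left: (A; A:dirty, B:clean)
try Right: (B; A:dirty, B:clean)  ← match
try  Suck: (A; A:clean, B:clean)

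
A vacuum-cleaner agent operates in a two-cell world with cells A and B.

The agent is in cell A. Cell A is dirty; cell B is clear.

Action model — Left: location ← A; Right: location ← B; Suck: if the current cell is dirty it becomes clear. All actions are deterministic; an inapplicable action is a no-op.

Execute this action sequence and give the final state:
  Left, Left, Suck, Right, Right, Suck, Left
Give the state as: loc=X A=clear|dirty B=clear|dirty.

Left (#1): loc=A A=dirty B=clear
Left (#2): loc=A A=dirty B=clear
Suck (#3): loc=A A=clear B=clear
Right (#4): loc=B A=clear B=clear
Right (#5): loc=B A=clear B=clear
Suck (#6): loc=B A=clear B=clear
Left (#7): loc=A A=clear B=clear

loc=A A=clear B=clear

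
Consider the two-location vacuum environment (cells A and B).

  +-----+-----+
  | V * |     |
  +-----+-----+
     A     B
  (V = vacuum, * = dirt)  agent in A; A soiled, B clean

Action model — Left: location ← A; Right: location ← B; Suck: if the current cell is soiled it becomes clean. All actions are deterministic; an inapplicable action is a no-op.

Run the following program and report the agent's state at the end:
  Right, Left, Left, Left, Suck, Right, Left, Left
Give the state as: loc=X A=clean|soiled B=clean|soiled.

Right (#1): loc=B A=soiled B=clean
Left (#2): loc=A A=soiled B=clean
Left (#3): loc=A A=soiled B=clean
Left (#4): loc=A A=soiled B=clean
Suck (#5): loc=A A=clean B=clean
Right (#6): loc=B A=clean B=clean
Left (#7): loc=A A=clean B=clean
Left (#8): loc=A A=clean B=clean

loc=A A=clean B=clean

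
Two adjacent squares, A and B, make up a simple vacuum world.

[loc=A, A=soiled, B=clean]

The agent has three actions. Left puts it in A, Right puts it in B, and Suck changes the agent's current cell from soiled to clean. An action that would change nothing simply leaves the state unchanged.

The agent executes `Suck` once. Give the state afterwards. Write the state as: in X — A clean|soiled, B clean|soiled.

in A — A clean, B clean

start: in A — A soiled, B clean
1. Suck → in A — A clean, B clean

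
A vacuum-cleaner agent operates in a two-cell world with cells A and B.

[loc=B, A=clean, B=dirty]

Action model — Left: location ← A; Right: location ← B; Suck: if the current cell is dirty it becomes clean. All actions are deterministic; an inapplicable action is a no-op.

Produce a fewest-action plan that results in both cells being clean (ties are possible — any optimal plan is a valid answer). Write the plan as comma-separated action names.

1. Suck → loc=B A=clean B=clean
min 1: B is dirty, one Suck

Suck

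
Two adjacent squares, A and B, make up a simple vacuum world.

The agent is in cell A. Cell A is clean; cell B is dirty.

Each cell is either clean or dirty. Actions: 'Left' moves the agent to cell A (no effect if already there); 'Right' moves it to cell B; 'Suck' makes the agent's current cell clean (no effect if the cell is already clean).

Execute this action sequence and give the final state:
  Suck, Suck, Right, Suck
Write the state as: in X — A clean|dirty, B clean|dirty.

in B — A clean, B clean

1) do Suck; now in A — A clean, B dirty
2) do Suck; now in A — A clean, B dirty
3) do Right; now in B — A clean, B dirty
4) do Suck; now in B — A clean, B clean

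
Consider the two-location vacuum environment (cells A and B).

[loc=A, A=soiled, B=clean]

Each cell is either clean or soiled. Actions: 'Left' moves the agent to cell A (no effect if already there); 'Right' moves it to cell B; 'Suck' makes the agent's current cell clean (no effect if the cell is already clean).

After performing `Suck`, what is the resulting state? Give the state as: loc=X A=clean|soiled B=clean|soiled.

start: loc=A A=soiled B=clean
1) do Suck; now loc=A A=clean B=clean

loc=A A=clean B=clean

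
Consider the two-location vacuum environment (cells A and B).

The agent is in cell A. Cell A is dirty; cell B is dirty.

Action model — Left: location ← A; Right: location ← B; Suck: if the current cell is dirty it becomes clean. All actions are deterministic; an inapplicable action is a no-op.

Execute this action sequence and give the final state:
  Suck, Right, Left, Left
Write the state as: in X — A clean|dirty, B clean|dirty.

1) do Suck; now in A — A clean, B dirty
2) do Right; now in B — A clean, B dirty
3) do Left; now in A — A clean, B dirty
4) do Left; now in A — A clean, B dirty

in A — A clean, B dirty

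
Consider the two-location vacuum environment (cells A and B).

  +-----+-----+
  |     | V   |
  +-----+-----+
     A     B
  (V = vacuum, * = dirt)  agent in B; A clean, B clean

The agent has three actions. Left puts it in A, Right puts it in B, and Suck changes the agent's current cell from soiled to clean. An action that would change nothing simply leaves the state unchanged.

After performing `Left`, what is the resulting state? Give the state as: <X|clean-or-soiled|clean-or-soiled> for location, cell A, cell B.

<A|clean|clean>

start: <B|clean|clean>
t=1 Left ⇒ <A|clean|clean>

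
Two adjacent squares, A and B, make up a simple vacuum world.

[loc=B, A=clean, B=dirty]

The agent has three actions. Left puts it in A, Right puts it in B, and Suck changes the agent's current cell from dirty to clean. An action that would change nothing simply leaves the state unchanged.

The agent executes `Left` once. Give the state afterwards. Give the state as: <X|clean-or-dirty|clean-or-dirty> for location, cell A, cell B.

<A|clean|dirty>

start: <B|clean|dirty>
step 1/1 (Left): <A|clean|dirty>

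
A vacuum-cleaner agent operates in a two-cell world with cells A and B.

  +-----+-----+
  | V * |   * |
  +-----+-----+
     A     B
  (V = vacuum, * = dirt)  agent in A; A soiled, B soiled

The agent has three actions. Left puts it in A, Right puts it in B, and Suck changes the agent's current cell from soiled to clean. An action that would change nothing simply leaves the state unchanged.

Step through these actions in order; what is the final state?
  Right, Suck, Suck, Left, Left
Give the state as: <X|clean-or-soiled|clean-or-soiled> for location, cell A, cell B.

<A|soiled|clean>

[1] after Right: <B|soiled|soiled>
[2] after Suck: <B|soiled|clean>
[3] after Suck: <B|soiled|clean>
[4] after Left: <A|soiled|clean>
[5] after Left: <A|soiled|clean>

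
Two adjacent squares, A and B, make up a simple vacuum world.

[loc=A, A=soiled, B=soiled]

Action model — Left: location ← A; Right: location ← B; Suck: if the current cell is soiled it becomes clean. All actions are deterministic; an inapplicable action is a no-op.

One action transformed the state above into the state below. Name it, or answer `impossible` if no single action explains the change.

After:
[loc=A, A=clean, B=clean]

impossible

try  Left: <A|soiled|soiled>
try Right: <B|soiled|soiled>
try  Suck: <A|clean|soiled>
no single action produces the after-state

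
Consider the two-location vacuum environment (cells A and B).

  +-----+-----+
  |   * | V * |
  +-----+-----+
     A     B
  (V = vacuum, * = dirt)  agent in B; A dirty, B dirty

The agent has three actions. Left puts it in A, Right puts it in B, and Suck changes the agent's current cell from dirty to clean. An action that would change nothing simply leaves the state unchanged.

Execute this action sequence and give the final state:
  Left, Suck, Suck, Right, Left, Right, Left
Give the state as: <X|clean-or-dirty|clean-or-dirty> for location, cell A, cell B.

step 1/7 (Left): <A|dirty|dirty>
step 2/7 (Suck): <A|clean|dirty>
step 3/7 (Suck): <A|clean|dirty>
step 4/7 (Right): <B|clean|dirty>
step 5/7 (Left): <A|clean|dirty>
step 6/7 (Right): <B|clean|dirty>
step 7/7 (Left): <A|clean|dirty>

<A|clean|dirty>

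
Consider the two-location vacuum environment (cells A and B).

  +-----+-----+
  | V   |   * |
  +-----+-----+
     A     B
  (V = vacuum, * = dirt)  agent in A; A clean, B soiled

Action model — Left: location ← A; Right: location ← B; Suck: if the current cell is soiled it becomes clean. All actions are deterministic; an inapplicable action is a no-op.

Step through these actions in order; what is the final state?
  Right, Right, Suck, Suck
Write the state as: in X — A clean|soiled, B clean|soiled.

Right (#1): in B — A clean, B soiled
Right (#2): in B — A clean, B soiled
Suck (#3): in B — A clean, B clean
Suck (#4): in B — A clean, B clean

in B — A clean, B clean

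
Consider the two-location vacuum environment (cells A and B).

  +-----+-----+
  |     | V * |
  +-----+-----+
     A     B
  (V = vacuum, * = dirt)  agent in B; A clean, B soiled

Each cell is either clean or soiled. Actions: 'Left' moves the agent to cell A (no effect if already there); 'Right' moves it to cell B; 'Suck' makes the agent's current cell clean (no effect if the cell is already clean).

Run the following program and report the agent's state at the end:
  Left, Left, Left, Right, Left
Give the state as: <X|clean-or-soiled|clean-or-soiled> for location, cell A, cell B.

Left (#1): <A|clean|soiled>
Left (#2): <A|clean|soiled>
Left (#3): <A|clean|soiled>
Right (#4): <B|clean|soiled>
Left (#5): <A|clean|soiled>

<A|clean|soiled>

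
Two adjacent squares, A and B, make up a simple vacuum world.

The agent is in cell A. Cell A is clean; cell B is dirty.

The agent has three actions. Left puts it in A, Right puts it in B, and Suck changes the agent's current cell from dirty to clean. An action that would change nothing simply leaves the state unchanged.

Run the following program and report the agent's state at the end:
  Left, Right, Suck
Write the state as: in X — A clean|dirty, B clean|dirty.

in B — A clean, B clean

step 1/3 (Left): in A — A clean, B dirty
step 2/3 (Right): in B — A clean, B dirty
step 3/3 (Suck): in B — A clean, B clean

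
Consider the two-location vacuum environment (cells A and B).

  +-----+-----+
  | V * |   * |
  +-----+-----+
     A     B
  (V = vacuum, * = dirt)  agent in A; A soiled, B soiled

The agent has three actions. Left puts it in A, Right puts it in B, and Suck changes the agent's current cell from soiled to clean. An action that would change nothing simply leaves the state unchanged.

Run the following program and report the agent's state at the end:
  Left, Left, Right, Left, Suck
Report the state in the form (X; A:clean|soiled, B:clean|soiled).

(A; A:clean, B:soiled)

1. Left → (A; A:soiled, B:soiled)
2. Left → (A; A:soiled, B:soiled)
3. Right → (B; A:soiled, B:soiled)
4. Left → (A; A:soiled, B:soiled)
5. Suck → (A; A:clean, B:soiled)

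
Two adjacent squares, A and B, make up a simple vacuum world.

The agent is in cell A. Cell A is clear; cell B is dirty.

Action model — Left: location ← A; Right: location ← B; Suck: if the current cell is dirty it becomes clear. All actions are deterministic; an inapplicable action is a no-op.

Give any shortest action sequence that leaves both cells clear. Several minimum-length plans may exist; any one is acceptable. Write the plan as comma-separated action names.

Right, Suck

Right (#1): loc=B A=clear B=dirty
Suck (#2): loc=B A=clear B=clear
min 2: go B then Suck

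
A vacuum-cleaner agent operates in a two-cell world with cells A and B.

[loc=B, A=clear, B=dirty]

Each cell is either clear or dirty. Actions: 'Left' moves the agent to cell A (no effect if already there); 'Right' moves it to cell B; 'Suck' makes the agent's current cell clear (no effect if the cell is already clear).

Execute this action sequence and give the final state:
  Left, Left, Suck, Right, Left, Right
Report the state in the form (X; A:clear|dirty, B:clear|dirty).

(B; A:clear, B:dirty)

[1] after Left: (A; A:clear, B:dirty)
[2] after Left: (A; A:clear, B:dirty)
[3] after Suck: (A; A:clear, B:dirty)
[4] after Right: (B; A:clear, B:dirty)
[5] after Left: (A; A:clear, B:dirty)
[6] after Right: (B; A:clear, B:dirty)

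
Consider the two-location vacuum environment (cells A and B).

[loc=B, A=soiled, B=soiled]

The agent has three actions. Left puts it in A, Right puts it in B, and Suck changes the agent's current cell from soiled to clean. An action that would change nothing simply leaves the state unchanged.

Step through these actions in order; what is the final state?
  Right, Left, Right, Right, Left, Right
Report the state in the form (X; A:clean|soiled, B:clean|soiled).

(B; A:soiled, B:soiled)

1) do Right; now (B; A:soiled, B:soiled)
2) do Left; now (A; A:soiled, B:soiled)
3) do Right; now (B; A:soiled, B:soiled)
4) do Right; now (B; A:soiled, B:soiled)
5) do Left; now (A; A:soiled, B:soiled)
6) do Right; now (B; A:soiled, B:soiled)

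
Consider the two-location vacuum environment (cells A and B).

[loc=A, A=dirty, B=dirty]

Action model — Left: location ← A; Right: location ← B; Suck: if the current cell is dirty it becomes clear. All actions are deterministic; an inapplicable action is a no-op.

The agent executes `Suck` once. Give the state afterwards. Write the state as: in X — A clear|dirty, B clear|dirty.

in A — A clear, B dirty

start: in A — A dirty, B dirty
t=1 Suck ⇒ in A — A clear, B dirty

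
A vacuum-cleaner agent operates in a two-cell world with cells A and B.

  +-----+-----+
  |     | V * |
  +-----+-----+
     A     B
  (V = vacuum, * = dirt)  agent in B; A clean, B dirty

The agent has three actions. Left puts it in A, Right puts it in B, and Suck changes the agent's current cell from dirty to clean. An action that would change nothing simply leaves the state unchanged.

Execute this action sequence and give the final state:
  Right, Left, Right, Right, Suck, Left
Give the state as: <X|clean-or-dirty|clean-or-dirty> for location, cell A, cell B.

<A|clean|clean>

[1] after Right: <B|clean|dirty>
[2] after Left: <A|clean|dirty>
[3] after Right: <B|clean|dirty>
[4] after Right: <B|clean|dirty>
[5] after Suck: <B|clean|clean>
[6] after Left: <A|clean|clean>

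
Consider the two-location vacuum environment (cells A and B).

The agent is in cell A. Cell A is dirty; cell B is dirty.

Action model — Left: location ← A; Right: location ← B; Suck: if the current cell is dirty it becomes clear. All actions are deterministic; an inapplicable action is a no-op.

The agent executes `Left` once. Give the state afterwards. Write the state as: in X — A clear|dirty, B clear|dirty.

in A — A dirty, B dirty

start: in A — A dirty, B dirty
1) do Left; now in A — A dirty, B dirty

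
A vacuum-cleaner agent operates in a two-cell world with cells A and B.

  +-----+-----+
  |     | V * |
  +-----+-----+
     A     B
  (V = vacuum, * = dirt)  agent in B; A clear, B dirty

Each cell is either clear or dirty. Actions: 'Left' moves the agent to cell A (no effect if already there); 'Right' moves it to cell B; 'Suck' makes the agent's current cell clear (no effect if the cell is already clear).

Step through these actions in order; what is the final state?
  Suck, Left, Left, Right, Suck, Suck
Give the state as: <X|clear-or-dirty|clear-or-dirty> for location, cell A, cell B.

<B|clear|clear>

t=1 Suck ⇒ <B|clear|clear>
t=2 Left ⇒ <A|clear|clear>
t=3 Left ⇒ <A|clear|clear>
t=4 Right ⇒ <B|clear|clear>
t=5 Suck ⇒ <B|clear|clear>
t=6 Suck ⇒ <B|clear|clear>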